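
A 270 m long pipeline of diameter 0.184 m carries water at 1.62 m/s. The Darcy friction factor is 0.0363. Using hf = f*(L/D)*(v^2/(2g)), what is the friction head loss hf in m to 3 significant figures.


hf = 0.0363 * (270/0.184) * (1.62^2 / (2*9.81))
hf = 7.12 m
Therefore the friction head loss hf = 7.12 m.


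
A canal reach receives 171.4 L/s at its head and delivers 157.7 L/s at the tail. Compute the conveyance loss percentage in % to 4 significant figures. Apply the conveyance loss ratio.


Approach: apply the conveyance loss ratio, loss% = ((Q_head - Q_tail)/Q_head)*100.
loss = ((171.4 - 157.7)/171.4)*100 = 7.993 %
Therefore the conveyance loss percentage = 7.993 %.


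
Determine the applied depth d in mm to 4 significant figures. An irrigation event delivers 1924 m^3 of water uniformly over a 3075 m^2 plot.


Approach: apply depth from volume over area, d = (V/A)*1000.
d = (1924 / 3075) * 1000 = 625.7 mm
Therefore the applied depth d = 625.7 mm.


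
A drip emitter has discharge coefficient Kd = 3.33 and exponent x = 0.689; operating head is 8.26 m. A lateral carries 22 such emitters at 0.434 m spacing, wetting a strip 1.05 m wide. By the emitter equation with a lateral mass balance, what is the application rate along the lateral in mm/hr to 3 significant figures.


Approach: apply the emitter equation with a lateral mass balance, q = Kd*h^x; Q = n*q; rate = Q/(n*spacing*width).
Step 1 — single emitter flow (q = Kd*h^x):
  q = 3.33 * 8.26^0.689 = 14.264 L/hr
Step 2 — total lateral flow: Q = 22 * 14.264 = 313.81 L/hr
Step 3 — wetted area: A = 22 * 0.434 * 1.05 = 10.025 m^2
Step 4 — application rate: Q/A = 313.81/10.025 = 31.3 mm/hr
Therefore the application rate along the lateral = 31.3 mm/hr.


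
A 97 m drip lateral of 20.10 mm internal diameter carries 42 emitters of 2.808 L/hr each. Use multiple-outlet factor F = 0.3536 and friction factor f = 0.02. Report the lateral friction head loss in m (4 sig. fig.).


Approach: apply Darcy-Weisbach with the multiple-outlet F-factor, Q = n*q/(3600*1000) m^3/s; v = Q/A; hf = F*f*(L/D)*(v^2/(2g)).
Q = 42*2.808/(3600*1000) = 3.27600e-05 m^3/s
A = pi*(20.10e-3/2)^2 = 3.17309e-04 m^2, so v = Q/A = 0.103243 m/s
hf = 0.3536*0.02*(97/0.02010)*(0.103243^2/(2*9.81)) = 0.01854 m
Therefore the lateral friction head loss = 0.01854 m.


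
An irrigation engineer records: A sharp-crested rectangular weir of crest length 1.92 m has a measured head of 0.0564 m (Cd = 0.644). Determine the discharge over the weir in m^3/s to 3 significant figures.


Approach: apply the rectangular weir equation, Q = (2/3)*Cd*L*sqrt(2g)*H^1.5.
Q = (2/3)*0.644*1.92*sqrt(2*9.81)*0.0564^1.5 = 0.0489 m^3/s
Therefore the discharge over the weir = 0.0489 m^3/s.


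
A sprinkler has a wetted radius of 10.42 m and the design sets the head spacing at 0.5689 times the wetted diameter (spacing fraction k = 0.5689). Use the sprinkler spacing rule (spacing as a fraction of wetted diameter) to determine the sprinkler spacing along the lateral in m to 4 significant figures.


Approach: apply the sprinkler spacing rule (spacing as a fraction of wetted diameter), S = k*(2*R).
S = 0.5689 * (2 * 10.42) = 11.86 m
Therefore the sprinkler spacing along the lateral = 11.86 m.


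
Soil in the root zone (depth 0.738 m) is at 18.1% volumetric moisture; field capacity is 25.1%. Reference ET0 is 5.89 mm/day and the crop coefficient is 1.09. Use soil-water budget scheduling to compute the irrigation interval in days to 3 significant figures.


Approach: apply soil-water budget scheduling, SMD = (FC-theta)/100*depth*1000; ETc = ET0*Kc; interval = SMD/ETc.
Step 1 — soil moisture deficit:
  SMD = (25.1 - 18.1)/100 * 0.738 * 1000 = 51.660 mm
Step 2 — daily crop ET (ETc = ET0*Kc):
  ETc = 5.89 * 1.09 = 6.4201 mm/day
Step 3 — irrigation interval (SMD/ETc):
  interval = 51.660 / 6.4201 = 8.05 days
Therefore the irrigation interval = 8.05 days.


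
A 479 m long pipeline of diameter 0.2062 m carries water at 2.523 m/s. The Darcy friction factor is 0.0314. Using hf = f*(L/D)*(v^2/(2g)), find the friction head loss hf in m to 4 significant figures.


hf = 0.0314 * (479/0.2062) * (2.523^2 / (2*9.81))
hf = 23.67 m
Therefore the friction head loss hf = 23.67 m.


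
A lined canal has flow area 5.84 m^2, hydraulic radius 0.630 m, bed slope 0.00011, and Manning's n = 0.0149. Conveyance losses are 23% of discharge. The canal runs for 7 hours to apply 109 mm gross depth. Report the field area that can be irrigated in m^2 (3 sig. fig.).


Approach: apply Manning's equation with a conveyance and depth budget, Q = (1/n)*A*R^(2/3)*S^(1/2); Q_field = Q*(1-loss); Area = Q_field*t/(d/1000).
Step 1 — canal discharge (Manning's equation):
  Q = (1/0.0149) * 5.84 * 0.630^(2/3) * 0.00011^(1/2) = 3.0210 m^3/s
Step 2 — delivered flow: Q_field = 3.0210*(1 - 23/100) = 2.3262 m^3/s
Step 3 — volume delivered: V = 2.3262 * 7*3600 = 58619 m^3
Step 4 — area served: A = V / (depth/1000) = 58619 / 0.109 = 538000 m^2
Therefore the field area that can be irrigated = 538000 m^2.


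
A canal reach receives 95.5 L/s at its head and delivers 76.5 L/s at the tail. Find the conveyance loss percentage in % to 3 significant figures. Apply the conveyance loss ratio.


Approach: apply the conveyance loss ratio, loss% = ((Q_head - Q_tail)/Q_head)*100.
loss = ((95.5 - 76.5)/95.5)*100 = 19.9 %
Therefore the conveyance loss percentage = 19.9 %.


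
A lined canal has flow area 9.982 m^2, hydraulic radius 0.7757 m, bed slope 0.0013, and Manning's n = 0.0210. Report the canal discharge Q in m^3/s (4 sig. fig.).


Approach: apply Manning's equation, Q = (1/n)*A*R^(2/3)*S^(1/2).
Q = (1/0.0210) * 9.982 * 0.7757^(2/3) * 0.0013^(1/2) = 14.47 m^3/s
Therefore the canal discharge Q = 14.47 m^3/s.


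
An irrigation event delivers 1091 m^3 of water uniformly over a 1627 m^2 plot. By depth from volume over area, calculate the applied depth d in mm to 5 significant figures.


Approach: apply depth from volume over area, d = (V/A)*1000.
d = (1091 / 1627) * 1000 = 670.56 mm
Therefore the applied depth d = 670.56 mm.


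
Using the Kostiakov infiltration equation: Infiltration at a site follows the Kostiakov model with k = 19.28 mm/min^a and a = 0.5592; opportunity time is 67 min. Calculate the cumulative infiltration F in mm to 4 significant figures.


Approach: apply the Kostiakov infiltration equation, F = k*t^a.
F = 19.28 * 67^0.5592 = 202.4 mm
Therefore the cumulative infiltration F = 202.4 mm.


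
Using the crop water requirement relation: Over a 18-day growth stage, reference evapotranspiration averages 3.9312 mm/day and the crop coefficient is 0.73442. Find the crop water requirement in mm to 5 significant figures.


Approach: apply the crop water requirement relation, CWR = ET0 * Kc * days.
CWR = 3.9312 * 0.73442 * 18 = 51.969 mm
Therefore the crop water requirement = 51.969 mm.


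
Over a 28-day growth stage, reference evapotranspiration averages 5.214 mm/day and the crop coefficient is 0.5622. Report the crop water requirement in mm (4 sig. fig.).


Approach: apply the crop water requirement relation, CWR = ET0 * Kc * days.
CWR = 5.214 * 0.5622 * 28 = 82.08 mm
Therefore the crop water requirement = 82.08 mm.


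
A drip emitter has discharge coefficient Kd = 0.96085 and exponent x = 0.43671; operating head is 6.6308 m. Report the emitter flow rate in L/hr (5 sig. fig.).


Approach: apply the emitter characteristic equation, q = Kd * h^x.
q = 0.96085 * 6.6308^0.43671 = 2.1950 L/hr
Therefore the emitter flow rate = 2.1950 L/hr.


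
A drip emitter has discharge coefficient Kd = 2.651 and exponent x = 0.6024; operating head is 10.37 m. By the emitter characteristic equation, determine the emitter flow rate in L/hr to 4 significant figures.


Approach: apply the emitter characteristic equation, q = Kd * h^x.
q = 2.651 * 10.37^0.6024 = 10.85 L/hr
Therefore the emitter flow rate = 10.85 L/hr.


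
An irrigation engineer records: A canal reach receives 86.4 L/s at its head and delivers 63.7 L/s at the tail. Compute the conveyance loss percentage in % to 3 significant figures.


Approach: apply the conveyance loss ratio, loss% = ((Q_head - Q_tail)/Q_head)*100.
loss = ((86.4 - 63.7)/86.4)*100 = 26.3 %
Therefore the conveyance loss percentage = 26.3 %.


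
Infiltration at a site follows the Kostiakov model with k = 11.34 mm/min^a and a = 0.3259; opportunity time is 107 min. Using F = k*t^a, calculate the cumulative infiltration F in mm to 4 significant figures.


F = 11.34 * 107^0.3259 = 52.00 mm
Therefore the cumulative infiltration F = 52.00 mm.


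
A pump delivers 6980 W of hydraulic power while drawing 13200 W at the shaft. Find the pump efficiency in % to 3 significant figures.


Approach: apply the efficiency ratio, eta = (P_out/P_in)*100.
eta = (6980 / 13200) * 100 = 52.9 %
Therefore the pump efficiency = 52.9 %.


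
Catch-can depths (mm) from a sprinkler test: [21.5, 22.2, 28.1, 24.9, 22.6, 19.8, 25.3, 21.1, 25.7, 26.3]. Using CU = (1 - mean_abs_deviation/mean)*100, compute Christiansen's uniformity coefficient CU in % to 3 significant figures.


mean = 23.750 mm
mean |d_i - mean| = 2.3100 mm
CU = (1 - 2.3100/23.750)*100 = 90.3 %
Therefore Christiansen's uniformity coefficient CU = 90.3 %.


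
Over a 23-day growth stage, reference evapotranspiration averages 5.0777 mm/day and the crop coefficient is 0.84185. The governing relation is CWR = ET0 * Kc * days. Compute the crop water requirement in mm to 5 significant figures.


CWR = 5.0777 * 0.84185 * 23 = 98.317 mm
Therefore the crop water requirement = 98.317 mm.


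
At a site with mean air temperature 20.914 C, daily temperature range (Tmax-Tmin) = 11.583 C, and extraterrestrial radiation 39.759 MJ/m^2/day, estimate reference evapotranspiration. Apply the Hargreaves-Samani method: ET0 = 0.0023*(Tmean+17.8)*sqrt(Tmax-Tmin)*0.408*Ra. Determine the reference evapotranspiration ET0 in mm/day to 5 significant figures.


ET0 = 0.0023*(20.914+17.8)*sqrt(11.583)*0.408*39.759 = 4.9159 mm/day
Therefore the reference evapotranspiration ET0 = 4.9159 mm/day.


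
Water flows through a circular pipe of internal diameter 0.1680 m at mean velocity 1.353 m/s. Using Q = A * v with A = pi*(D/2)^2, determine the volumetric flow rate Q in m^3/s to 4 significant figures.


A = pi*(0.1680/2)^2 = 0.0221671 m^2
Q = 0.0221671 * 1.353 = 0.02999 m^3/s
Therefore the volumetric flow rate Q = 0.02999 m^3/s.


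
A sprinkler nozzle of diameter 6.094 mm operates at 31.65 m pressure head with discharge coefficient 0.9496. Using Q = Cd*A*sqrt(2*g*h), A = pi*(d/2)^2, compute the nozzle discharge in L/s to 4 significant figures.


A = pi*(6.094e-3/2)^2 = 2.91672e-05 m^2
Q = 0.9496 * 2.91672e-05 * sqrt(2*9.81*31.65) * 1000 = 0.6902 L/s
Therefore the nozzle discharge = 0.6902 L/s.


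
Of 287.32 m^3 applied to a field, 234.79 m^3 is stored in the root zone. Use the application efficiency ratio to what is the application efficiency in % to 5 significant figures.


Approach: apply the application efficiency ratio, Ea = (stored/applied)*100.
Ea = (234.79/287.32)*100 = 81.717 %
Therefore the application efficiency = 81.717 %.


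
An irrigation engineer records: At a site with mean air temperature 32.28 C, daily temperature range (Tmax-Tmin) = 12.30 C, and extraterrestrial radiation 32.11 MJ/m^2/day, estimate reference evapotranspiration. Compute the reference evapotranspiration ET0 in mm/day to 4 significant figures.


Approach: apply the Hargreaves-Samani method, ET0 = 0.0023*(Tmean+17.8)*sqrt(Tmax-Tmin)*0.408*Ra.
ET0 = 0.0023*(32.28+17.8)*sqrt(12.30)*0.408*32.11 = 5.292 mm/day
Therefore the reference evapotranspiration ET0 = 5.292 mm/day.


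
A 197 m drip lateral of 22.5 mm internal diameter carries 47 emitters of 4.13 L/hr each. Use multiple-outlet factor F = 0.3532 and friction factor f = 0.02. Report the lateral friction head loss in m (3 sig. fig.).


Approach: apply Darcy-Weisbach with the multiple-outlet F-factor, Q = n*q/(3600*1000) m^3/s; v = Q/A; hf = F*f*(L/D)*(v^2/(2g)).
Q = 47*4.13/(3600*1000) = 5.3919e-05 m^3/s
A = pi*(22.5e-3/2)^2 = 3.9761e-04 m^2, so v = Q/A = 0.13561 m/s
hf = 0.3532*0.02*(197/0.0225)*(0.13561^2/(2*9.81)) = 0.0580 m
Therefore the lateral friction head loss = 0.0580 m.


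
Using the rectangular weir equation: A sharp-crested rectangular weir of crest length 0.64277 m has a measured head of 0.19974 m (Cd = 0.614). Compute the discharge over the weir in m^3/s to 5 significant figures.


Approach: apply the rectangular weir equation, Q = (2/3)*Cd*L*sqrt(2g)*H^1.5.
Q = (2/3)*0.614*0.64277*sqrt(2*9.81)*0.19974^1.5 = 0.10404 m^3/s
Therefore the discharge over the weir = 0.10404 m^3/s.


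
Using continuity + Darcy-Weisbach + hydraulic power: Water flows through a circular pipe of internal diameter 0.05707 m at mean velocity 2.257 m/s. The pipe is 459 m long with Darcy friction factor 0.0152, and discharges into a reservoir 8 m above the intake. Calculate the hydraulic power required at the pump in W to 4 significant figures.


Approach: apply continuity + Darcy-Weisbach + hydraulic power, Q = A*v; hf = f*(L/D)*(v^2/(2g)); H = static + hf; P = rho*g*Q*H.
Step 1 — flow rate (continuity, Q = A*v):
  A = pi*(0.05707/2)^2 = 0.00255803 m^2
  Q = 0.00255803 * 2.257 = 0.00577347 m^3/s
Step 2 — friction head loss (Darcy-Weisbach):
  hf = 0.0152 * (459/0.05707) * (2.257^2 / (2*9.81))
  hf = 31.7404 m
Step 3 — total head: H = 8 + 31.7404 = 39.7404 m
Step 4 — hydraulic power (P = rho*g*Q*H):
  P = 1000 * 9.81 * 0.00577347 * 39.7404 = 2251 W
Therefore the hydraulic power required at the pump = 2251 W.


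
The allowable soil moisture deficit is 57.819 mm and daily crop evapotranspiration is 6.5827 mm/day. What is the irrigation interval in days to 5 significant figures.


Approach: apply the irrigation interval relation, interval = SMD / ETc.
interval = 57.819 / 6.5827 = 8.7835 days
Therefore the irrigation interval = 8.7835 days.


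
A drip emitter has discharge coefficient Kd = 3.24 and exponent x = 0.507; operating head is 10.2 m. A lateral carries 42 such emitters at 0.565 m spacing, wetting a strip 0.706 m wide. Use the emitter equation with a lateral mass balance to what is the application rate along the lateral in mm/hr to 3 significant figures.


Approach: apply the emitter equation with a lateral mass balance, q = Kd*h^x; Q = n*q; rate = Q/(n*spacing*width).
Step 1 — single emitter flow (q = Kd*h^x):
  q = 3.24 * 10.2^0.507 = 10.517 L/hr
Step 2 — total lateral flow: Q = 42 * 10.517 = 441.73 L/hr
Step 3 — wetted area: A = 42 * 0.565 * 0.706 = 16.753 m^2
Step 4 — application rate: Q/A = 441.73/16.753 = 26.4 mm/hr
Therefore the application rate along the lateral = 26.4 mm/hr.


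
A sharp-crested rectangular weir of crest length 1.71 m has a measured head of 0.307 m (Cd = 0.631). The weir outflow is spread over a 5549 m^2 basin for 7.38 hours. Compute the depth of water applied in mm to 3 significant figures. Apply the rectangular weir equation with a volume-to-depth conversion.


Approach: apply the rectangular weir equation with a volume-to-depth conversion, Q = (2/3)*Cd*L*sqrt(2g)*H^1.5; d = Q*t/A * 1000.
Step 1 — weir discharge:
  Q = (2/3)*0.631*1.71*sqrt(2*9.81)*0.307^1.5 = 0.54199 m^3/s
Step 2 — volume: V = 0.54199 * 7.38*3600 = 14400 m^3
Step 3 — depth: d = V/A * 1000 = 14400/5549 * 1000 = 2590 mm
Therefore the depth of water applied = 2590 mm.


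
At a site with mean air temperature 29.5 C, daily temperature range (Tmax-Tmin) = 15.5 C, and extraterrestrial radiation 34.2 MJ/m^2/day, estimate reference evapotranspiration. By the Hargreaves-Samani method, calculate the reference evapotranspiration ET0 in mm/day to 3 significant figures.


Approach: apply the Hargreaves-Samani method, ET0 = 0.0023*(Tmean+17.8)*sqrt(Tmax-Tmin)*0.408*Ra.
ET0 = 0.0023*(29.5+17.8)*sqrt(15.5)*0.408*34.2 = 5.98 mm/day
Therefore the reference evapotranspiration ET0 = 5.98 mm/day.


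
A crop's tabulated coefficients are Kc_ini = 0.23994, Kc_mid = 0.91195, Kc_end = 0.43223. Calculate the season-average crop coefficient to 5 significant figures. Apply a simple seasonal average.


Approach: apply a simple seasonal average, Kc_avg = (Kc_ini + Kc_mid + Kc_end)/3.
Kc_avg = (0.23994 + 0.91195 + 0.43223)/3 = 0.52804
Therefore the season-average crop coefficient = 0.52804.


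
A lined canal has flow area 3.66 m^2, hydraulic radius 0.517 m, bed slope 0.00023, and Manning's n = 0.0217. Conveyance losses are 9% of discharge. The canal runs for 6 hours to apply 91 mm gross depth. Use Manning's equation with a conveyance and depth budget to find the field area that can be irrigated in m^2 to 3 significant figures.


Approach: apply Manning's equation with a conveyance and depth budget, Q = (1/n)*A*R^(2/3)*S^(1/2); Q_field = Q*(1-loss); Area = Q_field*t/(d/1000).
Step 1 — canal discharge (Manning's equation):
  Q = (1/0.0217) * 3.66 * 0.517^(2/3) * 0.00023^(1/2) = 1.6477 m^3/s
Step 2 — delivered flow: Q_field = 1.6477*(1 - 9/100) = 1.4994 m^3/s
Step 3 — volume delivered: V = 1.4994 * 6*3600 = 32387 m^3
Step 4 — area served: A = V / (depth/1000) = 32387 / 0.091 = 356000 m^2
Therefore the field area that can be irrigated = 356000 m^2.


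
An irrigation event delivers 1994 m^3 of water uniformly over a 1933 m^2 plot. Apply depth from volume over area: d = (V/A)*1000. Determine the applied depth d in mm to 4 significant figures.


d = (1994 / 1933) * 1000 = 1032 mm
Therefore the applied depth d = 1032 mm.


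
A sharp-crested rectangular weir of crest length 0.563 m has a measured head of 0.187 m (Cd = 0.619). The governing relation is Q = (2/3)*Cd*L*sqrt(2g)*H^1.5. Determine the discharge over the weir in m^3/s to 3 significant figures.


Q = (2/3)*0.619*0.563*sqrt(2*9.81)*0.187^1.5 = 0.0832 m^3/s
Therefore the discharge over the weir = 0.0832 m^3/s.


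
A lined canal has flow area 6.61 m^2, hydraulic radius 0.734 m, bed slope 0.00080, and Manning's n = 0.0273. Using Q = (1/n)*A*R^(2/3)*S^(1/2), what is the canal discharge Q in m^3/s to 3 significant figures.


Q = (1/0.0273) * 6.61 * 0.734^(2/3) * 0.00080^(1/2) = 5.57 m^3/s
Therefore the canal discharge Q = 5.57 m^3/s.


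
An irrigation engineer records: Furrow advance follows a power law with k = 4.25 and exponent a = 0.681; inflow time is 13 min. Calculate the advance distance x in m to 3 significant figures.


Approach: apply the power-law advance function, x = k*t^a.
x = 4.25 * 13^0.681 = 24.4 m
Therefore the advance distance x = 24.4 m.


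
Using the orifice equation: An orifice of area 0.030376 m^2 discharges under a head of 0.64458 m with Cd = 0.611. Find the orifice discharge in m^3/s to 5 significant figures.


Approach: apply the orifice equation, Q = Cd*A*sqrt(2*g*h).
Q = 0.611 * 0.030376 * sqrt(2*9.81*0.64458) = 0.066002 m^3/s
Therefore the orifice discharge = 0.066002 m^3/s.


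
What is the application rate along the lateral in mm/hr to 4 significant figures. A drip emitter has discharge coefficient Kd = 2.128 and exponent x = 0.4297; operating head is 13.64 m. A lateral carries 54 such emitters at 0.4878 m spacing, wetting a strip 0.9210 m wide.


Approach: apply the emitter equation with a lateral mass balance, q = Kd*h^x; Q = n*q; rate = Q/(n*spacing*width).
Step 1 — single emitter flow (q = Kd*h^x):
  q = 2.128 * 13.64^0.4297 = 6.54036 L/hr
Step 2 — total lateral flow: Q = 54 * 6.54036 = 353.179 L/hr
Step 3 — wetted area: A = 54 * 0.4878 * 0.9210 = 24.2602 m^2
Step 4 — application rate: Q/A = 353.179/24.2602 = 14.56 mm/hr
Therefore the application rate along the lateral = 14.56 mm/hr.


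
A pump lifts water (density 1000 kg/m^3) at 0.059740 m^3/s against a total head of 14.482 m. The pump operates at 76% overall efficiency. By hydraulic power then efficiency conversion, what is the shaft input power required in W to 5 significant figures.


Approach: apply hydraulic power then efficiency conversion, P = rho*g*Q*H; P_in = P/eta.
Step 1 — hydraulic power (P = rho*g*Q*H):
  P = 1000 * 9.81 * 0.059740 * 14.482 = 8487.167 W
Step 2 — input power: P_in = P/eta = 8487.167 / 0.76 = 11167 W
Therefore the shaft input power required = 11167 W.


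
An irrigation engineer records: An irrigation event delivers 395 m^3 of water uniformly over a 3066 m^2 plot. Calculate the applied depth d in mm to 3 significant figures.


Approach: apply depth from volume over area, d = (V/A)*1000.
d = (395 / 3066) * 1000 = 129 mm
Therefore the applied depth d = 129 mm.


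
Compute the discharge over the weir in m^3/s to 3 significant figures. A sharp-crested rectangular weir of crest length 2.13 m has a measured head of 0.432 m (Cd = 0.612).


Approach: apply the rectangular weir equation, Q = (2/3)*Cd*L*sqrt(2g)*H^1.5.
Q = (2/3)*0.612*2.13*sqrt(2*9.81)*0.432^1.5 = 1.09 m^3/s
Therefore the discharge over the weir = 1.09 m^3/s.


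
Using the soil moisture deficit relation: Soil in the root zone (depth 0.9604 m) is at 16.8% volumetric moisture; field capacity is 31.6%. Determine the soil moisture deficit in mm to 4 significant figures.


Approach: apply the soil moisture deficit relation, SMD = (FC - theta)/100 * depth * 1000.
SMD = (31.6 - 16.8)/100 * 0.9604 * 1000 = 142.1 mm
Therefore the soil moisture deficit = 142.1 mm.


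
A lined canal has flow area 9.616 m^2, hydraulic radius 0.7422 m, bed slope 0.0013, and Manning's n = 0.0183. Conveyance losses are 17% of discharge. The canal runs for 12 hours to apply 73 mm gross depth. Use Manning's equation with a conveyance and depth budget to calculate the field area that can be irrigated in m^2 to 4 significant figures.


Approach: apply Manning's equation with a conveyance and depth budget, Q = (1/n)*A*R^(2/3)*S^(1/2); Q_field = Q*(1-loss); Area = Q_field*t/(d/1000).
Step 1 — canal discharge (Manning's equation):
  Q = (1/0.0183) * 9.616 * 0.7422^(2/3) * 0.0013^(1/2) = 15.5309 m^3/s
Step 2 — delivered flow: Q_field = 15.5309*(1 - 17/100) = 12.8906 m^3/s
Step 3 — volume delivered: V = 12.8906 * 12*3600 = 556875 m^3
Step 4 — area served: A = V / (depth/1000) = 556875 / 0.073 = 7628000 m^2
Therefore the field area that can be irrigated = 7628000 m^2.


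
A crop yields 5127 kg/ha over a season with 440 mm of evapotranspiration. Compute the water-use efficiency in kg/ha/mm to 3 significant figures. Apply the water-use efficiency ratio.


Approach: apply the water-use efficiency ratio, WUE = yield/ET.
WUE = 5127 / 440 = 11.7 kg/ha/mm
Therefore the water-use efficiency = 11.7 kg/ha/mm.


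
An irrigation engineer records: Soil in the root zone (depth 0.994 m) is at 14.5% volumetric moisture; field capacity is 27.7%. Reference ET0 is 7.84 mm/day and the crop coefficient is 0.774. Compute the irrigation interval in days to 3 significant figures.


Approach: apply soil-water budget scheduling, SMD = (FC-theta)/100*depth*1000; ETc = ET0*Kc; interval = SMD/ETc.
Step 1 — soil moisture deficit:
  SMD = (27.7 - 14.5)/100 * 0.994 * 1000 = 131.21 mm
Step 2 — daily crop ET (ETc = ET0*Kc):
  ETc = 7.84 * 0.774 = 6.0682 mm/day
Step 3 — irrigation interval (SMD/ETc):
  interval = 131.21 / 6.0682 = 21.6 days
Therefore the irrigation interval = 21.6 days.


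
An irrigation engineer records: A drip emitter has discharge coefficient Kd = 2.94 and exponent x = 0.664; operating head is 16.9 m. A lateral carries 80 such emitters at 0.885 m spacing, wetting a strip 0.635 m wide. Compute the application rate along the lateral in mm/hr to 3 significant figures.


Approach: apply the emitter equation with a lateral mass balance, q = Kd*h^x; Q = n*q; rate = Q/(n*spacing*width).
Step 1 — single emitter flow (q = Kd*h^x):
  q = 2.94 * 16.9^0.664 = 19.216 L/hr
Step 2 — total lateral flow: Q = 80 * 19.216 = 1537.3 L/hr
Step 3 — wetted area: A = 80 * 0.885 * 0.635 = 44.958 m^2
Step 4 — application rate: Q/A = 1537.3/44.958 = 34.2 mm/hr
Therefore the application rate along the lateral = 34.2 mm/hr.


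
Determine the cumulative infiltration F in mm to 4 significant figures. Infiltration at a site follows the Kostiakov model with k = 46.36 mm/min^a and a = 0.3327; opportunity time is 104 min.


Approach: apply the Kostiakov infiltration equation, F = k*t^a.
F = 46.36 * 104^0.3327 = 217.4 mm
Therefore the cumulative infiltration F = 217.4 mm.


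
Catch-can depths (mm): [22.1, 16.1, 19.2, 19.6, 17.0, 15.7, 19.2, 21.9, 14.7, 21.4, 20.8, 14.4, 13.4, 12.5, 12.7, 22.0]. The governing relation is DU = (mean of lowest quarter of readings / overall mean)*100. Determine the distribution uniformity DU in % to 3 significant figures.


sorted lowest 4 of 16: [12.5, 12.7, 13.4, 14.4] -> mean = 13.250 mm
overall mean = 17.669 mm
DU = (13.250/17.669)*100 = 75.0 %
Therefore the distribution uniformity DU = 75.0 %.


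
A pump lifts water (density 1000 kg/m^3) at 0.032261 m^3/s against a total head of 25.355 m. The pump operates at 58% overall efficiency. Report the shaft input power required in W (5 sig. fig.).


Approach: apply hydraulic power then efficiency conversion, P = rho*g*Q*H; P_in = P/eta.
Step 1 — hydraulic power (P = rho*g*Q*H):
  P = 1000 * 9.81 * 0.032261 * 25.355 = 8024.361 W
Step 2 — input power: P_in = P/eta = 8024.361 / 0.58 = 13835 W
Therefore the shaft input power required = 13835 W.


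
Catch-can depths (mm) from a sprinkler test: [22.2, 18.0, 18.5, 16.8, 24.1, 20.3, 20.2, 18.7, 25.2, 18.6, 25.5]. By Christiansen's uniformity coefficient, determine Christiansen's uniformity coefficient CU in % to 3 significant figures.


Approach: apply Christiansen's uniformity coefficient, CU = (1 - mean_abs_deviation/mean)*100.
mean = 20.736 mm
mean |d_i - mean| = 2.5554 mm
CU = (1 - 2.5554/20.736)*100 = 87.7 %
Therefore Christiansen's uniformity coefficient CU = 87.7 %.


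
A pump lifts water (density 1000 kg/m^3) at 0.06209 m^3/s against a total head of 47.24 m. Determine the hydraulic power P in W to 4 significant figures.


Approach: apply the hydraulic power relation, P = rho*g*Q*H.
P = 1000 * 9.81 * 0.06209 * 47.24 = 28770 W
Therefore the hydraulic power P = 28770 W.


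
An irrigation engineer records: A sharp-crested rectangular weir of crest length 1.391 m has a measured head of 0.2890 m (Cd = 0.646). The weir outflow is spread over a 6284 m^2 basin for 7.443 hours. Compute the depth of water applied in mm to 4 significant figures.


Approach: apply the rectangular weir equation with a volume-to-depth conversion, Q = (2/3)*Cd*L*sqrt(2g)*H^1.5; d = Q*t/A * 1000.
Step 1 — weir discharge:
  Q = (2/3)*0.646*1.391*sqrt(2*9.81)*0.2890^1.5 = 0.412254 m^3/s
Step 2 — volume: V = 0.412254 * 7.443*3600 = 11046.3 m^3
Step 3 — depth: d = V/A * 1000 = 11046.3/6284 * 1000 = 1758 mm
Therefore the depth of water applied = 1758 mm.


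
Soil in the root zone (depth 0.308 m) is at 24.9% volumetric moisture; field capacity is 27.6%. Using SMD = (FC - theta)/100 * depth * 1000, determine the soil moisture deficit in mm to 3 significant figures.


SMD = (27.6 - 24.9)/100 * 0.308 * 1000 = 8.32 mm
Therefore the soil moisture deficit = 8.32 mm.


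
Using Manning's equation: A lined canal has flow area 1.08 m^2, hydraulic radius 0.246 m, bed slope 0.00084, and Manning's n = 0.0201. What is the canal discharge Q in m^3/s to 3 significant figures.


Approach: apply Manning's equation, Q = (1/n)*A*R^(2/3)*S^(1/2).
Q = (1/0.0201) * 1.08 * 0.246^(2/3) * 0.00084^(1/2) = 0.611 m^3/s
Therefore the canal discharge Q = 0.611 m^3/s.


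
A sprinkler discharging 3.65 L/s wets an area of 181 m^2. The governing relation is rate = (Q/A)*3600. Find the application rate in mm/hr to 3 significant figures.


rate = (3.65 / 181) * 3600 = 72.6 mm/hr
Therefore the application rate = 72.6 mm/hr.


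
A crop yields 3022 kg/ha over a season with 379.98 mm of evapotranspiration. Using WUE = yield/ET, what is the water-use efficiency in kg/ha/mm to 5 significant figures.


WUE = 3022 / 379.98 = 7.9531 kg/ha/mm
Therefore the water-use efficiency = 7.9531 kg/ha/mm.


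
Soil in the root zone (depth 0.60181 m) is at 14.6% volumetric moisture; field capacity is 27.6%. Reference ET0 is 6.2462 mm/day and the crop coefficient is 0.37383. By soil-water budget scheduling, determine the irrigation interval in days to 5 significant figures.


Approach: apply soil-water budget scheduling, SMD = (FC-theta)/100*depth*1000; ETc = ET0*Kc; interval = SMD/ETc.
Step 1 — soil moisture deficit:
  SMD = (27.6 - 14.6)/100 * 0.60181 * 1000 = 78.23530 mm
Step 2 — daily crop ET (ETc = ET0*Kc):
  ETc = 6.2462 * 0.37383 = 2.335017 mm/day
Step 3 — irrigation interval (SMD/ETc):
  interval = 78.23530 / 2.335017 = 33.505 days
Therefore the irrigation interval = 33.505 days.


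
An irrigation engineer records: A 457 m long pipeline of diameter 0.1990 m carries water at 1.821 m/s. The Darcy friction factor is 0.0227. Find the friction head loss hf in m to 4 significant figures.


Approach: apply the Darcy-Weisbach equation, hf = f*(L/D)*(v^2/(2g)).
hf = 0.0227 * (457/0.1990) * (1.821^2 / (2*9.81))
hf = 8.811 m
Therefore the friction head loss hf = 8.811 m.


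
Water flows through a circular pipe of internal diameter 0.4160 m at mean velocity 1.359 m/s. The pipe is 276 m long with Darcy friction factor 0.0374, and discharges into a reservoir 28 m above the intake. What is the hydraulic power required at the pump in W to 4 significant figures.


Approach: apply continuity + Darcy-Weisbach + hydraulic power, Q = A*v; hf = f*(L/D)*(v^2/(2g)); H = static + hf; P = rho*g*Q*H.
Step 1 — flow rate (continuity, Q = A*v):
  A = pi*(0.4160/2)^2 = 0.135918 m^2
  Q = 0.135918 * 1.359 = 0.184712 m^3/s
Step 2 — friction head loss (Darcy-Weisbach):
  hf = 0.0374 * (276/0.4160) * (1.359^2 / (2*9.81))
  hf = 2.33575 m
Step 3 — total head: H = 28 + 2.33575 = 30.3358 m
Step 4 — hydraulic power (P = rho*g*Q*H):
  P = 1000 * 9.81 * 0.184712 * 30.3358 = 54970 W
Therefore the hydraulic power required at the pump = 54970 W.


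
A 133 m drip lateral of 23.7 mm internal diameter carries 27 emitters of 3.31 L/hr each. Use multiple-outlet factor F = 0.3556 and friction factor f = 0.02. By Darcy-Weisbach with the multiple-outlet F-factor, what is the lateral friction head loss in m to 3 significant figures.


Approach: apply Darcy-Weisbach with the multiple-outlet F-factor, Q = n*q/(3600*1000) m^3/s; v = Q/A; hf = F*f*(L/D)*(v^2/(2g)).
Q = 27*3.31/(3600*1000) = 2.4825e-05 m^3/s
A = pi*(23.7e-3/2)^2 = 4.4115e-04 m^2, so v = Q/A = 0.056273 m/s
hf = 0.3556*0.02*(133/0.0237)*(0.056273^2/(2*9.81)) = 0.00644 m
Therefore the lateral friction head loss = 0.00644 m.


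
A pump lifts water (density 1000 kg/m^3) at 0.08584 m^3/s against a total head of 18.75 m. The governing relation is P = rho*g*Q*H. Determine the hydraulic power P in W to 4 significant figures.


P = 1000 * 9.81 * 0.08584 * 18.75 = 15790 W
Therefore the hydraulic power P = 15790 W.


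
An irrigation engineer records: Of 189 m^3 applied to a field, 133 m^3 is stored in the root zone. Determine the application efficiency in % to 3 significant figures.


Approach: apply the application efficiency ratio, Ea = (stored/applied)*100.
Ea = (133/189)*100 = 70.4 %
Therefore the application efficiency = 70.4 %.


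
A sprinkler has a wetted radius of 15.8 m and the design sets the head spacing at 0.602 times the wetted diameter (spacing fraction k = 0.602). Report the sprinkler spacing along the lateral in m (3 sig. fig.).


Approach: apply the sprinkler spacing rule (spacing as a fraction of wetted diameter), S = k*(2*R).
S = 0.602 * (2 * 15.8) = 19.0 m
Therefore the sprinkler spacing along the lateral = 19.0 m.


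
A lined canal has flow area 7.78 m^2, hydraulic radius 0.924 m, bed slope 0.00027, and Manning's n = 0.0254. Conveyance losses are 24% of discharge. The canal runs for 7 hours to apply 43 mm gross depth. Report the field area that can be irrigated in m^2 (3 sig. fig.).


Approach: apply Manning's equation with a conveyance and depth budget, Q = (1/n)*A*R^(2/3)*S^(1/2); Q_field = Q*(1-loss); Area = Q_field*t/(d/1000).
Step 1 — canal discharge (Manning's equation):
  Q = (1/0.0254) * 7.78 * 0.924^(2/3) * 0.00027^(1/2) = 4.7747 m^3/s
Step 2 — delivered flow: Q_field = 4.7747*(1 - 24/100) = 3.6287 m^3/s
Step 3 — volume delivered: V = 3.6287 * 7*3600 = 91444 m^3
Step 4 — area served: A = V / (depth/1000) = 91444 / 0.043 = 2130000 m^2
Therefore the field area that can be irrigated = 2130000 m^2.


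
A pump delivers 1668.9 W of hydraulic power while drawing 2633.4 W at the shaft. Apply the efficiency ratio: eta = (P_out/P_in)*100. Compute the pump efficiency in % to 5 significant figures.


eta = (1668.9 / 2633.4) * 100 = 63.374 %
Therefore the pump efficiency = 63.374 %.


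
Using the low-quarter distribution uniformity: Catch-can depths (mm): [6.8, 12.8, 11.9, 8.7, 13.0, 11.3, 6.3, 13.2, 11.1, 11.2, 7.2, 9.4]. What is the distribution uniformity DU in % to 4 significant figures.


Approach: apply the low-quarter distribution uniformity, DU = (mean of lowest quarter of readings / overall mean)*100.
sorted lowest 3 of 12: [6.3, 6.8, 7.2] -> mean = 6.76667 mm
overall mean = 10.2417 mm
DU = (6.76667/10.2417)*100 = 66.07 %
Therefore the distribution uniformity DU = 66.07 %.


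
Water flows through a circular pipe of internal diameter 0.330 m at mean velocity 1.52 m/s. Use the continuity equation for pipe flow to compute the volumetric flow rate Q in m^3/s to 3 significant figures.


Approach: apply the continuity equation for pipe flow, Q = A * v with A = pi*(D/2)^2.
A = pi*(0.330/2)^2 = 0.085530 m^2
Q = 0.085530 * 1.52 = 0.130 m^3/s
Therefore the volumetric flow rate Q = 0.130 m^3/s.


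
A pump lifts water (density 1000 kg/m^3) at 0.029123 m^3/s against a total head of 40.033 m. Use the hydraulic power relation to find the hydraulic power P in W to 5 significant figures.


Approach: apply the hydraulic power relation, P = rho*g*Q*H.
P = 1000 * 9.81 * 0.029123 * 40.033 = 11437 W
Therefore the hydraulic power P = 11437 W.


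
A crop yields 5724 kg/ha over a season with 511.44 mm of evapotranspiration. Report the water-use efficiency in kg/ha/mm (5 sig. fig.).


Approach: apply the water-use efficiency ratio, WUE = yield/ET.
WUE = 5724 / 511.44 = 11.192 kg/ha/mm
Therefore the water-use efficiency = 11.192 kg/ha/mm.


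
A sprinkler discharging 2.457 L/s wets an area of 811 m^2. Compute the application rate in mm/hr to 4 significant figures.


Approach: apply the application rate relation, rate = (Q/A)*3600.
rate = (2.457 / 811) * 3600 = 10.91 mm/hr
Therefore the application rate = 10.91 mm/hr.


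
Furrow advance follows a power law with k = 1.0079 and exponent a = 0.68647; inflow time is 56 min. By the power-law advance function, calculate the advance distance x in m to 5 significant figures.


Approach: apply the power-law advance function, x = k*t^a.
x = 1.0079 * 56^0.68647 = 15.977 m
Therefore the advance distance x = 15.977 m.


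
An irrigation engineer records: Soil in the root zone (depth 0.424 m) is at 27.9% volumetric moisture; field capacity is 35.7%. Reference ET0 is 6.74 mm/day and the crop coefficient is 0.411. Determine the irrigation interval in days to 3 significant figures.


Approach: apply soil-water budget scheduling, SMD = (FC-theta)/100*depth*1000; ETc = ET0*Kc; interval = SMD/ETc.
Step 1 — soil moisture deficit:
  SMD = (35.7 - 27.9)/100 * 0.424 * 1000 = 33.072 mm
Step 2 — daily crop ET (ETc = ET0*Kc):
  ETc = 6.74 * 0.411 = 2.7701 mm/day
Step 3 — irrigation interval (SMD/ETc):
  interval = 33.072 / 2.7701 = 11.9 days
Therefore the irrigation interval = 11.9 days.


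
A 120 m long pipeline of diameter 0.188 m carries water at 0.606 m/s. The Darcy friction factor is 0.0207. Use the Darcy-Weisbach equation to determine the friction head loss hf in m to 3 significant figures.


Approach: apply the Darcy-Weisbach equation, hf = f*(L/D)*(v^2/(2g)).
hf = 0.0207 * (120/0.188) * (0.606^2 / (2*9.81))
hf = 0.247 m
Therefore the friction head loss hf = 0.247 m.


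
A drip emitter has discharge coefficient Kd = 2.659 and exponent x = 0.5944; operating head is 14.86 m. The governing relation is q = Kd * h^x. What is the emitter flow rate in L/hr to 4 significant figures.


q = 2.659 * 14.86^0.5944 = 13.22 L/hr
Therefore the emitter flow rate = 13.22 L/hr.


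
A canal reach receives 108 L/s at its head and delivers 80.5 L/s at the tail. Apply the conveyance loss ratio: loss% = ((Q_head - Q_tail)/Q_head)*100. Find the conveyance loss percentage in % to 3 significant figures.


loss = ((108 - 80.5)/108)*100 = 25.5 %
Therefore the conveyance loss percentage = 25.5 %.


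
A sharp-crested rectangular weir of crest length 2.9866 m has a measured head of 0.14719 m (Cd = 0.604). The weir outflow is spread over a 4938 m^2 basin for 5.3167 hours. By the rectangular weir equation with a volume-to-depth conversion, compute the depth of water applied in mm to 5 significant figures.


Approach: apply the rectangular weir equation with a volume-to-depth conversion, Q = (2/3)*Cd*L*sqrt(2g)*H^1.5; d = Q*t/A * 1000.
Step 1 — weir discharge:
  Q = (2/3)*0.604*2.9866*sqrt(2*9.81)*0.14719^1.5 = 0.3008082 m^3/s
Step 2 — volume: V = 0.3008082 * 5.3167*3600 = 5757.505 m^3
Step 3 — depth: d = V/A * 1000 = 5757.505/4938 * 1000 = 1166.0 mm
Therefore the depth of water applied = 1166.0 mm.


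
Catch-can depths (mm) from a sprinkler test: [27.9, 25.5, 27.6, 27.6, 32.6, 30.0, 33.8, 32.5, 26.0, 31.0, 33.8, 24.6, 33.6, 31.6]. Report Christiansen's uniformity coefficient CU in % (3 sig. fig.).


Approach: apply Christiansen's uniformity coefficient, CU = (1 - mean_abs_deviation/mean)*100.
mean = 29.864 mm
mean |d_i - mean| = 2.8551 mm
CU = (1 - 2.8551/29.864)*100 = 90.4 %
Therefore Christiansen's uniformity coefficient CU = 90.4 %.


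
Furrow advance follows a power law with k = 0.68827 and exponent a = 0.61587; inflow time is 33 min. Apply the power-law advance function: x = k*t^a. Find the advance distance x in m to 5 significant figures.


x = 0.68827 * 33^0.61587 = 5.9288 m
Therefore the advance distance x = 5.9288 m.


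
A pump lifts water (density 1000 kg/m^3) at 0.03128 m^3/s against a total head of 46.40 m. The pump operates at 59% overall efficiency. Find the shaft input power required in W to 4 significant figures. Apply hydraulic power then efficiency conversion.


Approach: apply hydraulic power then efficiency conversion, P = rho*g*Q*H; P_in = P/eta.
Step 1 — hydraulic power (P = rho*g*Q*H):
  P = 1000 * 9.81 * 0.03128 * 46.40 = 14238.2 W
Step 2 — input power: P_in = P/eta = 14238.2 / 0.59 = 24130 W
Therefore the shaft input power required = 24130 W.


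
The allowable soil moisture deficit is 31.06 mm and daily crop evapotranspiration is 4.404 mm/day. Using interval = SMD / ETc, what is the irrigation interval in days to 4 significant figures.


interval = 31.06 / 4.404 = 7.053 days
Therefore the irrigation interval = 7.053 days.


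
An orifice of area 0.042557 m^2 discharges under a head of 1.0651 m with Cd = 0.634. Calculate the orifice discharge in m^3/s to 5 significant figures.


Approach: apply the orifice equation, Q = Cd*A*sqrt(2*g*h).
Q = 0.634 * 0.042557 * sqrt(2*9.81*1.0651) = 0.12334 m^3/s
Therefore the orifice discharge = 0.12334 m^3/s.


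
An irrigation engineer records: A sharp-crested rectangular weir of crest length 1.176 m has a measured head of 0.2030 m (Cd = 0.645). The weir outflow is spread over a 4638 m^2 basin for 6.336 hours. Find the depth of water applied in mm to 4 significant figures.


Approach: apply the rectangular weir equation with a volume-to-depth conversion, Q = (2/3)*Cd*L*sqrt(2g)*H^1.5; d = Q*t/A * 1000.
Step 1 — weir discharge:
  Q = (2/3)*0.645*1.176*sqrt(2*9.81)*0.2030^1.5 = 0.204866 m^3/s
Step 2 — volume: V = 0.204866 * 6.336*3600 = 4672.91 m^3
Step 3 — depth: d = V/A * 1000 = 4672.91/4638 * 1000 = 1008 mm
Therefore the depth of water applied = 1008 mm.


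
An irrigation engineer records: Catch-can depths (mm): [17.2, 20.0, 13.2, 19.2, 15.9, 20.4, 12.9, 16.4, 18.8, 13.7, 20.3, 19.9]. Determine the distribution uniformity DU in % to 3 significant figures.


Approach: apply the low-quarter distribution uniformity, DU = (mean of lowest quarter of readings / overall mean)*100.
sorted lowest 3 of 12: [12.9, 13.2, 13.7] -> mean = 13.267 mm
overall mean = 17.325 mm
DU = (13.267/17.325)*100 = 76.6 %
Therefore the distribution uniformity DU = 76.6 %.
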